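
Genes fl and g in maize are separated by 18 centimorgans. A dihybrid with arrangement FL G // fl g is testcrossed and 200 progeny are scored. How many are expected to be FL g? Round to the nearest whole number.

18

A map distance of 18 centimorgans corresponds to a recombination frequency of 0.180.
The F1 is FL G / fl g, so FL g is a recombinant gamete class with expected frequency r/2 = 0.180/2 = 0.0900.
Expected number = 0.0900 × 200 = 18.00 ≈ 18.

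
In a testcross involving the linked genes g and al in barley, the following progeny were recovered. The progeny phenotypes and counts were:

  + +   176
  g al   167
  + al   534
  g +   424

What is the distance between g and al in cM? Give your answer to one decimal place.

The two most frequent classes, + al (534) and g + (424), are the parental types, so the F1 was + al / g +.
The recombinant classes are + + and g al: 176 + 167 = 343.
Recombination frequency = 343/1301 = 0.2636 ≈ 26.4%, i.e. 26.4 cM.

26.4 cM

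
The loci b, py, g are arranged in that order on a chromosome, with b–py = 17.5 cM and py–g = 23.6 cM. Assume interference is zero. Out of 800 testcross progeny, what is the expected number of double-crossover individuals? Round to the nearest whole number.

Map distances give recombination frequencies of 0.175 and 0.236 for the two intervals.
With no interference, expected double-crossover frequency = 0.175 × 0.236 = 0.04130.
Expected number = 0.04130 × 800 = 33.04 ≈ 33.

33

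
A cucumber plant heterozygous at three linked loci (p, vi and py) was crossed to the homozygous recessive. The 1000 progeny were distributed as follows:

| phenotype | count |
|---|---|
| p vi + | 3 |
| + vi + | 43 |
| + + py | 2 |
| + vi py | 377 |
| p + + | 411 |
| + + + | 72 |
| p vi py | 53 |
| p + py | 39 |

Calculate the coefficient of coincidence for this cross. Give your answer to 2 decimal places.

The two most frequent reciprocal classes, + vi py and p + +, are the parental types, so the F1 was + vi py / p + +.
The two rarest classes, + + py and p vi +, are the double crossovers. Comparing them with the parentals, only the vi allele has switched, so vi is the middle locus and the order is py – vi – p.
py–vi: (82 + 5)/1000 = 0.0870; vi–p: (125 + 5)/1000 = 0.1300.
Expected DCO frequency = 0.0870 × 0.1300 ≈ 0.01131; observed = 5/1000 ≈ 0.00500.
Coefficient of coincidence = 0.00500/0.01131 ≈ 0.44.

0.44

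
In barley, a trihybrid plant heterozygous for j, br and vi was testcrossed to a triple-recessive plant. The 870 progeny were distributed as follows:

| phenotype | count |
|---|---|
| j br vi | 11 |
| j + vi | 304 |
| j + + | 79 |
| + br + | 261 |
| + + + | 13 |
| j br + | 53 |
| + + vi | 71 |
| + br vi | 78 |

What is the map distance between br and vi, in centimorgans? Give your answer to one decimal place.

The two most frequent reciprocal classes, j + vi and + br +, are the parental types, so the F1 was j + vi / + br +.
The two rarest classes, j br vi and + + +, are the double crossovers. Comparing them with the parentals, only the br allele has switched, so br is the middle locus and the order is j – br – vi.
Crossovers in the br–vi interval produce the single-crossover classes j + + and + br vi (79 + 78 = 157) plus the double crossovers (24).
RF(br–vi) = (157 + 24) / 870 = 181/870 = 0.2080 → 20.8 centimorgans.

20.8 centimorgans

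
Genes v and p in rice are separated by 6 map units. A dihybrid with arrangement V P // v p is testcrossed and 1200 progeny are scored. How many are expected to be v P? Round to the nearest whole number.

A map distance of 6 map units corresponds to a recombination frequency of 0.060.
The F1 is V P / v p, so v P is a recombinant gamete class with expected frequency r/2 = 0.060/2 = 0.0300.
Expected number = 0.0300 × 1200 = 36.00 ≈ 36.

36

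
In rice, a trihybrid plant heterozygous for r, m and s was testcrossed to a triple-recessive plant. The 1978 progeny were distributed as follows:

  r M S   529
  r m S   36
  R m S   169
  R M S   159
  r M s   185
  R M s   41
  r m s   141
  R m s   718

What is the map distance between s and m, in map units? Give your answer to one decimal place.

21.8 map units

The two most frequent reciprocal classes, R m s and r M S, are the parental types, so the F1 was R m s / r M S.
The two rarest classes, R M s and r m S, are the double crossovers. Comparing them with the parentals, only the m allele has switched, so m is the middle locus and the order is r – m – s.
Crossovers in the m–s interval produce the single-crossover classes R m S and r M s (169 + 185 = 354) plus the double crossovers (77).
RF(m–s) = (354 + 77) / 1978 = 431/1978 = 0.2179 → 21.8 map units.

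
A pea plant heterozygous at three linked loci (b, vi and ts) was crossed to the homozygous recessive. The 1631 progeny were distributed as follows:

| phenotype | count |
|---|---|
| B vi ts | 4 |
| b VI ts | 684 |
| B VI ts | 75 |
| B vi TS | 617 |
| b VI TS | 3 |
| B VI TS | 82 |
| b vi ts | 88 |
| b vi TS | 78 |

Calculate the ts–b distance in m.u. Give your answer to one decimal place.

The two most frequent reciprocal classes, B vi TS and b VI ts, are the parental types, so the F1 was B vi TS / b VI ts.
The two rarest classes, B vi ts and b VI TS, are the double crossovers. Comparing them with the parentals, only the ts allele has switched, so ts is the middle locus and the order is vi – ts – b.
Crossovers in the ts–b interval produce the single-crossover classes b vi TS and B VI ts (78 + 75 = 153) plus the double crossovers (7).
RF(ts–b) = (153 + 7) / 1631 = 160/1631 = 0.0981 → 9.8 m.u.

9.8 m.u.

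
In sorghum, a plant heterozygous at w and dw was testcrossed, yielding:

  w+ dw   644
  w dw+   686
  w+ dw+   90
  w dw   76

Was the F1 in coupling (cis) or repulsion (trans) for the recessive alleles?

trans

The two most frequent classes are w+ dw (644) and w dw+ (686); these are the parental (non-recombinant) types.
So the F1 carried w+ dw on one chromosome and w dw+ on the other — the recessive alleles are on opposite chromosomes (trans / repulsion).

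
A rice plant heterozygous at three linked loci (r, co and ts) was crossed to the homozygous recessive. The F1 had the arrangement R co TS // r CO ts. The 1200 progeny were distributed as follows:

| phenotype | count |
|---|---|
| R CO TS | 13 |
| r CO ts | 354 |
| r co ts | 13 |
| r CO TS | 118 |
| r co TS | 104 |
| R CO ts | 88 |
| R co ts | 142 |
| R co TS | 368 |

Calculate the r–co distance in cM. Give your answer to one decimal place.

The two rarest classes, R CO TS and r co ts, are the double crossovers. Comparing them with the parentals, only the co allele has switched, so co is the middle locus and the order is ts – co – r.
Crossovers in the co–r interval produce the single-crossover classes r co TS and R CO ts (104 + 88 = 192) plus the double crossovers (26).
RF(co–r) = (192 + 26) / 1200 = 218/1200 = 0.1817 → 18.2 cM.

18.2 cM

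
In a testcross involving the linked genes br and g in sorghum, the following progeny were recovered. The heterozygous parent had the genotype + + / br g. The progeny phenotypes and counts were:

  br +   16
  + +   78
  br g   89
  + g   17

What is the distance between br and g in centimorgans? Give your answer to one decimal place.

The recombinant classes are + g and br +: 17 + 16 = 33.
Recombination frequency = 33/200 = 0.1650 ≈ 16.5%, i.e. 16.5 centimorgans.

16.5 centimorgans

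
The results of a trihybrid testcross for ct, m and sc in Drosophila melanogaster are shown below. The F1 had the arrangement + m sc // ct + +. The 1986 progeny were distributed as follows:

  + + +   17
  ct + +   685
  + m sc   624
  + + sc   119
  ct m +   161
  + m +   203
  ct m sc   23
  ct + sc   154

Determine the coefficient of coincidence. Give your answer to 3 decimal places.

0.625

The two rarest classes, ct m sc and + + +, are the double crossovers. Comparing them with the parentals, only the ct allele has switched, so ct is the middle locus and the order is sc – ct – m.
sc–ct: (357 + 40)/1986 = 0.1999; ct–m: (280 + 40)/1986 = 0.1611.
Expected DCO frequency = 0.1999 × 0.1611 ≈ 0.03220; observed = 40/1986 ≈ 0.02014.
Coefficient of coincidence = 0.02014/0.03220 ≈ 0.625.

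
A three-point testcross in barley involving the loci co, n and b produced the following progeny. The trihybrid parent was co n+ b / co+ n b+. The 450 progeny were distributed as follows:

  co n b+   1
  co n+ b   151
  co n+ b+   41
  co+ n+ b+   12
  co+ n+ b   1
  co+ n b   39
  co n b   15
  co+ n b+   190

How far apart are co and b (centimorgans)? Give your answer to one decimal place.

The two rarest classes, co+ n+ b and co n b+, are the double crossovers. Comparing them with the parentals, only the co allele has switched, so co is the middle locus and the order is n – co – b.
Crossovers in the co–b interval produce the single-crossover classes co n+ b+ and co+ n b (41 + 39 = 80) plus the double crossovers (2).
RF(co–b) = (80 + 2) / 450 = 82/450 = 0.1822 → 18.2 centimorgans.

18.2 centimorgans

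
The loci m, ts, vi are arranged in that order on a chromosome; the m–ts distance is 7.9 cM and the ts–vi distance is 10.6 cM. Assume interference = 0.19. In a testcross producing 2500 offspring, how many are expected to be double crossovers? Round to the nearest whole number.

Map distances give recombination frequencies of 0.079 and 0.106 for the two intervals.
With interference 0.19 (so coincidence = 0.81), expected double-crossover frequency = 0.079 × 0.106 × 0.81 = 0.00678.
Expected number = 0.00678 × 2500 = 16.96 ≈ 17.

17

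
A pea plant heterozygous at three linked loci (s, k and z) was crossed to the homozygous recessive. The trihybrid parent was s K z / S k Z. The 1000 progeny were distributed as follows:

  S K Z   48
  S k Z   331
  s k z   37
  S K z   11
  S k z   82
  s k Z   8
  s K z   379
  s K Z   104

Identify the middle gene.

s

The two rarest classes, S K z and s k Z, are the double crossovers. Comparing them with the parentals, only the s allele has switched, so s is the middle locus and the order is k – s – z.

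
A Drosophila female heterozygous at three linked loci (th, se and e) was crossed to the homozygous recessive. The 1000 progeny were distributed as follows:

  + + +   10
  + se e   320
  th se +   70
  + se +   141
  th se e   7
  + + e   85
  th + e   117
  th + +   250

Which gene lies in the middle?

The two most frequent reciprocal classes, + se e and th + +, are the parental types, so the F1 was + se e / th + +.
The two rarest classes, th se e and + + +, are the double crossovers. Comparing them with the parentals, only the th allele has switched, so th is the middle locus and the order is se – th – e.

th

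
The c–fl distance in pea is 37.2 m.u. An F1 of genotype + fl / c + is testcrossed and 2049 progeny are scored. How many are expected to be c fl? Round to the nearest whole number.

A map distance of 37.2 m.u. corresponds to a recombination frequency of 0.372.
The F1 is + fl / c +, so c fl is a recombinant gamete class with expected frequency r/2 = 0.372/2 = 0.1860.
Expected number = 0.1860 × 2049 = 381.11 ≈ 381.

381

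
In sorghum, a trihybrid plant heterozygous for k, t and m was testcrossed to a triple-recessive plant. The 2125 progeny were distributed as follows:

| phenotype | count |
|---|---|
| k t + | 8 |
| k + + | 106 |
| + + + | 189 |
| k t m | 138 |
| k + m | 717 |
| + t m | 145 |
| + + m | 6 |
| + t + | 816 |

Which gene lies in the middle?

The two most frequent reciprocal classes, + t + and k + m, are the parental types, so the F1 was + t + / k + m.
The two rarest classes, k t + and + + m, are the double crossovers. Comparing them with the parentals, only the k allele has switched, so k is the middle locus and the order is m – k – t.

k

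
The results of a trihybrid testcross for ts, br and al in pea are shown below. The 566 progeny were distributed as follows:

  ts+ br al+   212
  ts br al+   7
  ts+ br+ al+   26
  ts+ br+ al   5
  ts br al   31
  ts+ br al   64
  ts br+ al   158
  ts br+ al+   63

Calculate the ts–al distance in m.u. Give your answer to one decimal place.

The two most frequent reciprocal classes, ts br+ al and ts+ br al+, are the parental types, so the F1 was ts br+ al / ts+ br al+.
The two rarest classes, ts+ br+ al and ts br al+, are the double crossovers. Comparing them with the parentals, only the ts allele has switched, so ts is the middle locus and the order is br – ts – al.
Crossovers in the ts–al interval produce the single-crossover classes ts br+ al+ and ts+ br al (63 + 64 = 127) plus the double crossovers (12).
RF(ts–al) = (127 + 12) / 566 = 139/566 = 0.2456 → 24.6 m.u.

24.6 m.u.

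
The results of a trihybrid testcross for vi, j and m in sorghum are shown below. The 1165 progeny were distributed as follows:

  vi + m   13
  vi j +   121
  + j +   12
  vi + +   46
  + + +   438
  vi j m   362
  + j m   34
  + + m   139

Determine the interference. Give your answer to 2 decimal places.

The two most frequent reciprocal classes, + + + and vi j m, are the parental types, so the F1 was + + + / vi j m.
The two rarest classes, + j + and vi + m, are the double crossovers. Comparing them with the parentals, only the j allele has switched, so j is the middle locus and the order is vi – j – m.
vi–j: (80 + 25)/1165 = 0.0901; j–m: (260 + 25)/1165 = 0.2446.
Expected DCO frequency = 0.0901 × 0.2446 ≈ 0.02204; observed = 25/1165 ≈ 0.02146.
Coefficient of coincidence = 0.02146/0.02204 ≈ 0.97; interference = 1 − 0.97 = 0.03.

0.03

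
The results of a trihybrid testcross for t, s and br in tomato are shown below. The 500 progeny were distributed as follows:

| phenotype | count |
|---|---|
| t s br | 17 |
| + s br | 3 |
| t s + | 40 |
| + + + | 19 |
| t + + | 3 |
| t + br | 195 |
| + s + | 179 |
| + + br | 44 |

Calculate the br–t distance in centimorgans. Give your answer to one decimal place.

The two most frequent reciprocal classes, + s + and t + br, are the parental types, so the F1 was + s + / t + br.
The two rarest classes, + s br and t + +, are the double crossovers. Comparing them with the parentals, only the br allele has switched, so br is the middle locus and the order is t – br – s.
Crossovers in the t–br interval produce the single-crossover classes t s + and + + br (40 + 44 = 84) plus the double crossovers (6).
RF(t–br) = (84 + 6) / 500 = 90/500 = 0.1800 → 18.0 centimorgans.

18.0 centimorgans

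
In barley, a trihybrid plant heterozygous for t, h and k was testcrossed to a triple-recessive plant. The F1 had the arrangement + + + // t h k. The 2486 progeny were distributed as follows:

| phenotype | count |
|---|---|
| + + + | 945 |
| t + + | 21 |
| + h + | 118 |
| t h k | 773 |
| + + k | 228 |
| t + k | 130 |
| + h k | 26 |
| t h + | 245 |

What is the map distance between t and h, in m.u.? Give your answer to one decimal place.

11.9 m.u.

The two rarest classes, t + + and + h k, are the double crossovers. Comparing them with the parentals, only the t allele has switched, so t is the middle locus and the order is h – t – k.
Crossovers in the h–t interval produce the single-crossover classes + h + and t + k (118 + 130 = 248) plus the double crossovers (47).
RF(h–t) = (248 + 47) / 2486 = 295/2486 = 0.1187 → 11.9 m.u.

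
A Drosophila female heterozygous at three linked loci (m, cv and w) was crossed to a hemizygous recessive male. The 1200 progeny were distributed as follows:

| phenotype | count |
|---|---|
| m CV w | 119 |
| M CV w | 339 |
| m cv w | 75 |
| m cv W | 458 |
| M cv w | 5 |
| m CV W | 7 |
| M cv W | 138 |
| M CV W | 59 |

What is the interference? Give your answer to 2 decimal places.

0.63

The two most frequent reciprocal classes, m cv W and M CV w, are the parental types, so the F1 was m cv W / M CV w.
The two rarest classes, m CV W and M cv w, are the double crossovers. Comparing them with the parentals, only the cv allele has switched, so cv is the middle locus and the order is w – cv – m.
w–cv: (134 + 12)/1200 = 0.1217; cv–m: (257 + 12)/1200 = 0.2242.
Expected DCO frequency = 0.1217 × 0.2242 ≈ 0.02729; observed = 12/1200 ≈ 0.01000.
Coefficient of coincidence = 0.01000/0.02729 ≈ 0.37; interference = 1 − 0.37 = 0.63.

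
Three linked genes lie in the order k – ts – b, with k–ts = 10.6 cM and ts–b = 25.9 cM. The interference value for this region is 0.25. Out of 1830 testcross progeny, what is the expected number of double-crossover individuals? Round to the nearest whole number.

Map distances give recombination frequencies of 0.106 and 0.259 for the two intervals.
With interference 0.25 (so coincidence = 0.75), expected double-crossover frequency = 0.106 × 0.259 × 0.75 = 0.02059.
Expected number = 0.02059 × 1830 = 37.68 ≈ 38.

38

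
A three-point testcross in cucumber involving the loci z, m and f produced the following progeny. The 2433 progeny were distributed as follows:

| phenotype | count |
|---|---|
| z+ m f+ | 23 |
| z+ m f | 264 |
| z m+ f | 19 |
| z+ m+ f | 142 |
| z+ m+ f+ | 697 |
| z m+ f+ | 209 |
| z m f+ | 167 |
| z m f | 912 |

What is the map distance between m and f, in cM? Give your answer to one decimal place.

The two most frequent reciprocal classes, z+ m+ f+ and z m f, are the parental types, so the F1 was z+ m+ f+ / z m f.
The two rarest classes, z+ m f+ and z m+ f, are the double crossovers. Comparing them with the parentals, only the m allele has switched, so m is the middle locus and the order is z – m – f.
Crossovers in the m–f interval produce the single-crossover classes z+ m+ f and z m f+ (142 + 167 = 309) plus the double crossovers (42).
RF(m–f) = (309 + 42) / 2433 = 351/2433 = 0.1443 → 14.4 cM.

14.4 cM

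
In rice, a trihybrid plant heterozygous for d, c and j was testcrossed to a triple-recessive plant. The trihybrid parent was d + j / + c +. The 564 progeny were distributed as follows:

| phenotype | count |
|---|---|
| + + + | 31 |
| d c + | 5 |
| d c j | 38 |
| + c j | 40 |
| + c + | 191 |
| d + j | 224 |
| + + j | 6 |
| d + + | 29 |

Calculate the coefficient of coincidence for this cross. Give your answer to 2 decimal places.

0.97

The two rarest classes, + + j and d c +, are the double crossovers. Comparing them with the parentals, only the d allele has switched, so d is the middle locus and the order is c – d – j.
c–d: (69 + 11)/564 = 0.1418; d–j: (69 + 11)/564 = 0.1418.
Expected DCO frequency = 0.1418 × 0.1418 ≈ 0.02011; observed = 11/564 ≈ 0.01950.
Coefficient of coincidence = 0.01950/0.02011 ≈ 0.97.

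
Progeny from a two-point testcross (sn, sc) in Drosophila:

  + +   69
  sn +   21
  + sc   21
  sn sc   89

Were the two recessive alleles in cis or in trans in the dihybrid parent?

cis

The two most frequent classes are + + (69) and sn sc (89); these are the parental (non-recombinant) types.
So the F1 carried + + on one chromosome and sn sc on the other — the recessive alleles are on the same chromosome (cis / coupling).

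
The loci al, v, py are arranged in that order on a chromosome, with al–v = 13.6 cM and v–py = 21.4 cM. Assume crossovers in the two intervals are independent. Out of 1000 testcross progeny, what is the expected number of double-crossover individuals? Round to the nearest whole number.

Map distances give recombination frequencies of 0.136 and 0.214 for the two intervals.
With no interference, expected double-crossover frequency = 0.136 × 0.214 = 0.02910.
Expected number = 0.02910 × 1000 = 29.10 ≈ 29.

29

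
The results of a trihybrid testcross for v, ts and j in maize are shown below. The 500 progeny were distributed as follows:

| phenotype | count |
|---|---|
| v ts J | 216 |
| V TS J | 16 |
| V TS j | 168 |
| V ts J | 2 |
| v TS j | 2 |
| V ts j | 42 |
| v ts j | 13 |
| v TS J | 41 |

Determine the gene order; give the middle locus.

v

The two most frequent reciprocal classes, V TS j and v ts J, are the parental types, so the F1 was V TS j / v ts J.
The two rarest classes, v TS j and V ts J, are the double crossovers. Comparing them with the parentals, only the v allele has switched, so v is the middle locus and the order is ts – v – j.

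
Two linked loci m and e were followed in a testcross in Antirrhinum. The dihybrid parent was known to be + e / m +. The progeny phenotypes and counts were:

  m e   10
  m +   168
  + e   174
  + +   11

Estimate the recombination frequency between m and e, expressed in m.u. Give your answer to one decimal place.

The recombinant classes are + + and m e: 11 + 10 = 21.
Recombination frequency = 21/363 = 0.0579 ≈ 5.8%, i.e. 5.8 m.u.

5.8 m.u.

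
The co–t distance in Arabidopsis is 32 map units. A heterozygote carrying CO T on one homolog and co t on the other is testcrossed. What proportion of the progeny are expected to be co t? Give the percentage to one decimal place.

34.0%

A map distance of 32 map units corresponds to a recombination frequency of 0.320.
The F1 is CO T / co t, so co t is a parental gamete class with expected frequency (1 − r)/2 = 0.680/2 = 0.3400.
That is 0.3400 = 34.0% of the progeny.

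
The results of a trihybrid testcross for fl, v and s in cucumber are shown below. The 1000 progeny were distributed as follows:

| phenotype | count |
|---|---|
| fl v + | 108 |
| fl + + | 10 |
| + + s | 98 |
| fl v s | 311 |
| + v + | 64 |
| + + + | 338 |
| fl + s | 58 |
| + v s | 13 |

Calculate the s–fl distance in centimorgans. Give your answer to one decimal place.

22.9 centimorgans

The two most frequent reciprocal classes, + + + and fl v s, are the parental types, so the F1 was + + + / fl v s.
The two rarest classes, fl + + and + v s, are the double crossovers. Comparing them with the parentals, only the fl allele has switched, so fl is the middle locus and the order is s – fl – v.
Crossovers in the s–fl interval produce the single-crossover classes + + s and fl v + (98 + 108 = 206) plus the double crossovers (23).
RF(s–fl) = (206 + 23) / 1000 = 229/1000 = 0.2290 → 22.9 centimorgans.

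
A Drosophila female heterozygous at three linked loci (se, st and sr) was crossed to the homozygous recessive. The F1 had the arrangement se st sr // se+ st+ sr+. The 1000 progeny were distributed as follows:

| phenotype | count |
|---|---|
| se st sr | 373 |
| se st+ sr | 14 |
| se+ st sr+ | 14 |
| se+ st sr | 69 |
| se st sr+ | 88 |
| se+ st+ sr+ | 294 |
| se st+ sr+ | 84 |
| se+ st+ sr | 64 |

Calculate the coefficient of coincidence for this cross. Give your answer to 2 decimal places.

0.86

The two rarest classes, se st+ sr and se+ st sr+, are the double crossovers. Comparing them with the parentals, only the st allele has switched, so st is the middle locus and the order is se – st – sr.
se–st: (153 + 28)/1000 = 0.1810; st–sr: (152 + 28)/1000 = 0.1800.
Expected DCO frequency = 0.1810 × 0.1800 ≈ 0.03258; observed = 28/1000 ≈ 0.02800.
Coefficient of coincidence = 0.02800/0.03258 ≈ 0.86.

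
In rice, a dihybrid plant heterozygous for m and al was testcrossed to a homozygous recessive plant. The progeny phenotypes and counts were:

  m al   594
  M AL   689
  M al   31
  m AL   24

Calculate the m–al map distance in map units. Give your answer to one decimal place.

4.1 map units

The two most frequent classes, M AL (689) and m al (594), are the parental types, so the F1 was M AL / m al.
The recombinant classes are M al and m AL: 31 + 24 = 55.
Recombination frequency = 55/1338 = 0.0411 ≈ 4.1%, i.e. 4.1 map units.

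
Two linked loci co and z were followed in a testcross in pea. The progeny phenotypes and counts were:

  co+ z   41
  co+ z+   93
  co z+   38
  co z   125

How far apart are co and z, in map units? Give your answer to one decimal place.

26.6 map units

The two most frequent classes, co+ z+ (93) and co z (125), are the parental types, so the F1 was co+ z+ / co z.
The recombinant classes are co+ z and co z+: 41 + 38 = 79.
Recombination frequency = 79/297 = 0.2660 ≈ 26.6%, i.e. 26.6 map units.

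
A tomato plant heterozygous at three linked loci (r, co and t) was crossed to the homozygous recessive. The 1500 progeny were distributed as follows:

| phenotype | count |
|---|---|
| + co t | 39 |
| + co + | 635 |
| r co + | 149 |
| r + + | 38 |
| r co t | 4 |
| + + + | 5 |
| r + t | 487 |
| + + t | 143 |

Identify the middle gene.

The two most frequent reciprocal classes, + co + and r + t, are the parental types, so the F1 was + co + / r + t.
The two rarest classes, + + + and r co t, are the double crossovers. Comparing them with the parentals, only the co allele has switched, so co is the middle locus and the order is t – co – r.

co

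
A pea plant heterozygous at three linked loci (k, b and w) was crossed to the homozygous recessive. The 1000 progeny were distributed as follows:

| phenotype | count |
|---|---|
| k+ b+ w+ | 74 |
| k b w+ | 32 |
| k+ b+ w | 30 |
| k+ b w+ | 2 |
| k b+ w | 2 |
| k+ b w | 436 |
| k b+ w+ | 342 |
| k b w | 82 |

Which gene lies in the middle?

w

The two most frequent reciprocal classes, k b+ w+ and k+ b w, are the parental types, so the F1 was k b+ w+ / k+ b w.
The two rarest classes, k b+ w and k+ b w+, are the double crossovers. Comparing them with the parentals, only the w allele has switched, so w is the middle locus and the order is k – w – b.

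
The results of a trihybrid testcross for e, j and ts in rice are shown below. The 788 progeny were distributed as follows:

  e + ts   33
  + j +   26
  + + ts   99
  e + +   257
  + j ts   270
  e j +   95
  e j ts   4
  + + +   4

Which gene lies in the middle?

The two most frequent reciprocal classes, e + + and + j ts, are the parental types, so the F1 was e + + / + j ts.
The two rarest classes, + + + and e j ts, are the double crossovers. Comparing them with the parentals, only the e allele has switched, so e is the middle locus and the order is ts – e – j.

e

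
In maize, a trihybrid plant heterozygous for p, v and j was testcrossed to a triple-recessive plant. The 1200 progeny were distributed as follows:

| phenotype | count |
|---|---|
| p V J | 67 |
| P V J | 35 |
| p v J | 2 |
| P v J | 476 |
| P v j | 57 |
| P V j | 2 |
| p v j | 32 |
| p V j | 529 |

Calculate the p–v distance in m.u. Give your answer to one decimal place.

5.9 m.u.

The two most frequent reciprocal classes, P v J and p V j, are the parental types, so the F1 was P v J / p V j.
The two rarest classes, p v J and P V j, are the double crossovers. Comparing them with the parentals, only the p allele has switched, so p is the middle locus and the order is j – p – v.
Crossovers in the p–v interval produce the single-crossover classes P V J and p v j (35 + 32 = 67) plus the double crossovers (4).
RF(p–v) = (67 + 4) / 1200 = 71/1200 = 0.0592 → 5.9 m.u.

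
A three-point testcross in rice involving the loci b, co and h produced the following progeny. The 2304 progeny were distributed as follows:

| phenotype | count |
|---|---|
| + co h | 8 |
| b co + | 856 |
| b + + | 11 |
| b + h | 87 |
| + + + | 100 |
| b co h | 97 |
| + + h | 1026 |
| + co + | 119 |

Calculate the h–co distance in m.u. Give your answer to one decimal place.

9.4 m.u.

The two most frequent reciprocal classes, + + h and b co +, are the parental types, so the F1 was + + h / b co +.
The two rarest classes, + co h and b + +, are the double crossovers. Comparing them with the parentals, only the co allele has switched, so co is the middle locus and the order is h – co – b.
Crossovers in the h–co interval produce the single-crossover classes + + + and b co h (100 + 97 = 197) plus the double crossovers (19).
RF(h–co) = (197 + 19) / 2304 = 216/2304 = 0.0938 → 9.4 m.u.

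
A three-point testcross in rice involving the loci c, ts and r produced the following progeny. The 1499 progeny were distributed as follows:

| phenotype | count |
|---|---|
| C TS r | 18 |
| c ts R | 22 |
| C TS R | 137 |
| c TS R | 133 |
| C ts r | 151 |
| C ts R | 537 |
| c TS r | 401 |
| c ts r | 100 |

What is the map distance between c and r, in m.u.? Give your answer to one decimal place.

21.6 m.u.

The two most frequent reciprocal classes, C ts R and c TS r, are the parental types, so the F1 was C ts R / c TS r.
The two rarest classes, c ts R and C TS r, are the double crossovers. Comparing them with the parentals, only the c allele has switched, so c is the middle locus and the order is ts – c – r.
Crossovers in the c–r interval produce the single-crossover classes C ts r and c TS R (151 + 133 = 284) plus the double crossovers (40).
RF(c–r) = (284 + 40) / 1499 = 324/1499 = 0.2161 → 21.6 m.u.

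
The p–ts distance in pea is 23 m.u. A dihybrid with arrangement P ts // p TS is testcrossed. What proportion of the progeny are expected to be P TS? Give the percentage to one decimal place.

11.5%

A map distance of 23 m.u. corresponds to a recombination frequency of 0.230.
The F1 is P ts / p TS, so P TS is a recombinant gamete class with expected frequency r/2 = 0.230/2 = 0.1150.
That is 0.1150 = 11.5% of the progeny.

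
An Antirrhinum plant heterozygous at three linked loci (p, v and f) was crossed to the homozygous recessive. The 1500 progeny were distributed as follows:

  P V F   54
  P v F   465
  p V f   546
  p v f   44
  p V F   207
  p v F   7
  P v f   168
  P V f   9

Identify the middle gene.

The two most frequent reciprocal classes, p V f and P v F, are the parental types, so the F1 was p V f / P v F.
The two rarest classes, P V f and p v F, are the double crossovers. Comparing them with the parentals, only the p allele has switched, so p is the middle locus and the order is f – p – v.

p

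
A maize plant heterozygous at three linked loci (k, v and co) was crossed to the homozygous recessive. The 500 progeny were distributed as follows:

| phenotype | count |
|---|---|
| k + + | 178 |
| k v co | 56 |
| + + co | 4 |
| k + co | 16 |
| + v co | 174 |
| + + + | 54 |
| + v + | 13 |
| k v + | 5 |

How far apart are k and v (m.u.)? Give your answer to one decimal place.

The two most frequent reciprocal classes, k + + and + v co, are the parental types, so the F1 was k + + / + v co.
The two rarest classes, k v + and + + co, are the double crossovers. Comparing them with the parentals, only the v allele has switched, so v is the middle locus and the order is co – v – k.
Crossovers in the v–k interval produce the single-crossover classes + + + and k v co (54 + 56 = 110) plus the double crossovers (9).
RF(v–k) = (110 + 9) / 500 = 119/500 = 0.2380 → 23.8 m.u.

23.8 m.u.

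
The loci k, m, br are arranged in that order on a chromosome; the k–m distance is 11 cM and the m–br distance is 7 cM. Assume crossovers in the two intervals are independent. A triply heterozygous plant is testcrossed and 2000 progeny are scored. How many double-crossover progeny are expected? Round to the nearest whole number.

15

Map distances give recombination frequencies of 0.110 and 0.070 for the two intervals.
With no interference, expected double-crossover frequency = 0.110 × 0.070 = 0.00770.
Expected number = 0.00770 × 2000 = 15.40 ≈ 15.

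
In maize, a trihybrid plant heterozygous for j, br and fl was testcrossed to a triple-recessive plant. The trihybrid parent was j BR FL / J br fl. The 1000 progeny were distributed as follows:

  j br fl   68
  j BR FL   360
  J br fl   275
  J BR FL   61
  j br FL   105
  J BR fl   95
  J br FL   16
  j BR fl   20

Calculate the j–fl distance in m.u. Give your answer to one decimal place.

The two rarest classes, j BR fl and J br FL, are the double crossovers. Comparing them with the parentals, only the fl allele has switched, so fl is the middle locus and the order is br – fl – j.
Crossovers in the fl–j interval produce the single-crossover classes J BR FL and j br fl (61 + 68 = 129) plus the double crossovers (36).
RF(fl–j) = (129 + 36) / 1000 = 165/1000 = 0.1650 → 16.5 m.u.

16.5 m.u.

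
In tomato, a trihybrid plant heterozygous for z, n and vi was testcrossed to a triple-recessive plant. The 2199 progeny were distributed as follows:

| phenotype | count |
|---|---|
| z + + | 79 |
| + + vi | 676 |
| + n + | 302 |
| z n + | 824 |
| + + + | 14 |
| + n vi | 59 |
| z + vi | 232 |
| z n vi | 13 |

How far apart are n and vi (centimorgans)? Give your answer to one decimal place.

7.5 centimorgans

The two most frequent reciprocal classes, + + vi and z n +, are the parental types, so the F1 was + + vi / z n +.
The two rarest classes, + + + and z n vi, are the double crossovers. Comparing them with the parentals, only the vi allele has switched, so vi is the middle locus and the order is z – vi – n.
Crossovers in the vi–n interval produce the single-crossover classes + n vi and z + + (59 + 79 = 138) plus the double crossovers (27).
RF(vi–n) = (138 + 27) / 2199 = 165/2199 = 0.0750 → 7.5 centimorgans.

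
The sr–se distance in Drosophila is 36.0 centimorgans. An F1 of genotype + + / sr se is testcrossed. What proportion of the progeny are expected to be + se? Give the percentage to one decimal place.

A map distance of 36.0 centimorgans corresponds to a recombination frequency of 0.360.
The F1 is + + / sr se, so + se is a recombinant gamete class with expected frequency r/2 = 0.360/2 = 0.1800.
That is 0.1800 = 18.0% of the progeny.

18.0%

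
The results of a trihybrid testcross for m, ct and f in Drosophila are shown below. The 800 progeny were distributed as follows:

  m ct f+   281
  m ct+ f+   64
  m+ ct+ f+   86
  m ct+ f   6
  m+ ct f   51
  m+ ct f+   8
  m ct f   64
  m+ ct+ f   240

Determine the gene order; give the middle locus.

The two most frequent reciprocal classes, m ct f+ and m+ ct+ f, are the parental types, so the F1 was m ct f+ / m+ ct+ f.
The two rarest classes, m+ ct f+ and m ct+ f, are the double crossovers. Comparing them with the parentals, only the m allele has switched, so m is the middle locus and the order is ct – m – f.

m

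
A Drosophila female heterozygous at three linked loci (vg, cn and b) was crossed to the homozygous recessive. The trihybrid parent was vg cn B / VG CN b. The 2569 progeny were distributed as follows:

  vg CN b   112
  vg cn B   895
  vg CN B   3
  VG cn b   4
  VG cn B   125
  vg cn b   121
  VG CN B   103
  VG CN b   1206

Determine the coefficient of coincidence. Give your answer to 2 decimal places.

0.32

The two rarest classes, vg CN B and VG cn b, are the double crossovers. Comparing them with the parentals, only the cn allele has switched, so cn is the middle locus and the order is vg – cn – b.
vg–cn: (237 + 7)/2569 = 0.0950; cn–b: (224 + 7)/2569 = 0.0899.
Expected DCO frequency = 0.0950 × 0.0899 ≈ 0.00854; observed = 7/2569 ≈ 0.00272.
Coefficient of coincidence = 0.00272/0.00854 ≈ 0.32.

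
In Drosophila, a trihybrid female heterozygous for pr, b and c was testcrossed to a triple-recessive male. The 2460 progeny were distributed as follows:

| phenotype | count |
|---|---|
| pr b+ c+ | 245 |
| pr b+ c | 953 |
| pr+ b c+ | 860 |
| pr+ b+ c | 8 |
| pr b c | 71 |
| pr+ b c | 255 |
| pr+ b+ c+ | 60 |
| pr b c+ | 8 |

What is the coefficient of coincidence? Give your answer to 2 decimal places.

0.52

The two most frequent reciprocal classes, pr+ b c+ and pr b+ c, are the parental types, so the F1 was pr+ b c+ / pr b+ c.
The two rarest classes, pr b c+ and pr+ b+ c, are the double crossovers. Comparing them with the parentals, only the pr allele has switched, so pr is the middle locus and the order is b – pr – c.
b–pr: (131 + 16)/2460 = 0.0598; pr–c: (500 + 16)/2460 = 0.2098.
Expected DCO frequency = 0.0598 × 0.2098 ≈ 0.01255; observed = 16/2460 ≈ 0.00650.
Coefficient of coincidence = 0.00650/0.01255 ≈ 0.52.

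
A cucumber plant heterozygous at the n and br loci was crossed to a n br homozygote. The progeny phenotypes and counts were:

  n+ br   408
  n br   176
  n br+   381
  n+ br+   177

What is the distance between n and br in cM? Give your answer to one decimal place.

30.9 cM

The two most frequent classes, n+ br (408) and n br+ (381), are the parental types, so the F1 was n+ br / n br+.
The recombinant classes are n+ br+ and n br: 177 + 176 = 353.
Recombination frequency = 353/1142 = 0.3091 ≈ 30.9%, i.e. 30.9 cM.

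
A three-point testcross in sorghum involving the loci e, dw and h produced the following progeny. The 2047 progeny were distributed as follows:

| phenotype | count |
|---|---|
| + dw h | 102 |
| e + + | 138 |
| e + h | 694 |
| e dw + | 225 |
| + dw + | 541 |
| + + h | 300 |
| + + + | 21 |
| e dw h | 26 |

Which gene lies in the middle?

dw

The two most frequent reciprocal classes, + dw + and e + h, are the parental types, so the F1 was + dw + / e + h.
The two rarest classes, + + + and e dw h, are the double crossovers. Comparing them with the parentals, only the dw allele has switched, so dw is the middle locus and the order is e – dw – h.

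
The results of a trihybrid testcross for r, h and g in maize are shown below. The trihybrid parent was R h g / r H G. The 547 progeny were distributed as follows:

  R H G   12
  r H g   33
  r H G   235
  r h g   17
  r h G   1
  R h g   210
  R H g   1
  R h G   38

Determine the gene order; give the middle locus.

The two rarest classes, R H g and r h G, are the double crossovers. Comparing them with the parentals, only the h allele has switched, so h is the middle locus and the order is g – h – r.

h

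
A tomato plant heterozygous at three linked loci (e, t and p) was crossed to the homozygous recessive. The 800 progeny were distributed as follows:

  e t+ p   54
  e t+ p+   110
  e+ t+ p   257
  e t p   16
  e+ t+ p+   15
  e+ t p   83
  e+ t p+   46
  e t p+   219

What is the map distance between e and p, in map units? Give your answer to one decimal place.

16.4 map units

The two most frequent reciprocal classes, e t p+ and e+ t+ p, are the parental types, so the F1 was e t p+ / e+ t+ p.
The two rarest classes, e t p and e+ t+ p+, are the double crossovers. Comparing them with the parentals, only the p allele has switched, so p is the middle locus and the order is e – p – t.
Crossovers in the e–p interval produce the single-crossover classes e+ t p+ and e t+ p (46 + 54 = 100) plus the double crossovers (31).
RF(e–p) = (100 + 31) / 800 = 131/800 = 0.1638 → 16.4 map units.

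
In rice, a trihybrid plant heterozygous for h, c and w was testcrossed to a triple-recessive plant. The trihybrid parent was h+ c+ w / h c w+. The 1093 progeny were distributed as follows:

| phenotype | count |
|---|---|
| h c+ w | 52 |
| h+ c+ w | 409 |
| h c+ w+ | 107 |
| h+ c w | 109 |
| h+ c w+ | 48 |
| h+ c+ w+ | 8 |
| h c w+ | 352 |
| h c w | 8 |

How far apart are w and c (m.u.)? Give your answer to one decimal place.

The two rarest classes, h+ c+ w+ and h c w, are the double crossovers. Comparing them with the parentals, only the w allele has switched, so w is the middle locus and the order is h – w – c.
Crossovers in the w–c interval produce the single-crossover classes h+ c w and h c+ w+ (109 + 107 = 216) plus the double crossovers (16).
RF(w–c) = (216 + 16) / 1093 = 232/1093 = 0.2123 → 21.2 m.u.

21.2 m.u.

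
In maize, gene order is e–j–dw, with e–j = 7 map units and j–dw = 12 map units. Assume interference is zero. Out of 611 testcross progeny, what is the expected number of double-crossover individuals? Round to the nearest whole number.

Map distances give recombination frequencies of 0.070 and 0.120 for the two intervals.
With no interference, expected double-crossover frequency = 0.070 × 0.120 = 0.00840.
Expected number = 0.00840 × 611 = 5.13 ≈ 5.

5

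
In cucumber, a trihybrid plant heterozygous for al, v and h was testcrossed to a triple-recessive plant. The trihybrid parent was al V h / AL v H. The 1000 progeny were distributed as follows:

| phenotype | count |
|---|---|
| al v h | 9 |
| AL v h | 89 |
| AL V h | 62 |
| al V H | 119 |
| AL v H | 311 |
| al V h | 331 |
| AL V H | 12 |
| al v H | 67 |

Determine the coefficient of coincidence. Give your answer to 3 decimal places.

The two rarest classes, al v h and AL V H, are the double crossovers. Comparing them with the parentals, only the v allele has switched, so v is the middle locus and the order is al – v – h.
al–v: (129 + 21)/1000 = 0.1500; v–h: (208 + 21)/1000 = 0.2290.
Expected DCO frequency = 0.1500 × 0.2290 ≈ 0.03435; observed = 21/1000 ≈ 0.02100.
Coefficient of coincidence = 0.02100/0.03435 ≈ 0.611.

0.611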